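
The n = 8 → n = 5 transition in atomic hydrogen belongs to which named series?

The series is set by the lower level: n_f = 5 is the Pfund series.

Pfund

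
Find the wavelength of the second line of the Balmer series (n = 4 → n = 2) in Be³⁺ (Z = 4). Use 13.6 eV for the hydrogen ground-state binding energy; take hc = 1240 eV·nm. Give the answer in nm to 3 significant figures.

30.4 nm

The Balmer series terminates on n_f = 2; the second line has n_i = 2+2 = 4.
ΔE = 217.6 × (1/2² − 1/4²) = 40.80 eV.
λ = 1240 / 40.80 = 30.4 nm.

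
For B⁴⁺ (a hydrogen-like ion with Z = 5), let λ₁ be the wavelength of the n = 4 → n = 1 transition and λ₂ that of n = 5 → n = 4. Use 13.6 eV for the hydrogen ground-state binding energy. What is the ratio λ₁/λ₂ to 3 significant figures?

0.0240

λ ∝ 1/ΔE ∝ 1/(1/n_f² − 1/n_i²), and the Z² and hc factors cancel in the ratio.
λ₁/λ₂ = (1/4² − 1/5²)/(1/1² − 1/4²) = 0.02250/0.9375 = 0.0240.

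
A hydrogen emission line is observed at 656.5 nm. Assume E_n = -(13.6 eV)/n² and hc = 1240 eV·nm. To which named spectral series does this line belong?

ΔE = 1240/656.5 = 1.889 eV.
This matches 13.6 × (1/2² − 1/3²), so n_f = 2: the Balmer series.

Balmer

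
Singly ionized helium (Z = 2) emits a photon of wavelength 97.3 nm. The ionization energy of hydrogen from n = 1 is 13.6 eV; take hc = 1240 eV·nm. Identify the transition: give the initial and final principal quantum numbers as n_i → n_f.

The photon energy is ΔE = hc/λ = 1240 / 97.3 = 12.74 eV.
With Z = 2, ΔE = 54.40 × (1/n_f² − 1/n_i²), so 1/n_f² − 1/n_i² = 0.2343.
Trying n_f = 2 gives 1/n_i² = 0.01573, i.e. n_i ≈ 8; this pair matches.

n_i = 8, n_f = 2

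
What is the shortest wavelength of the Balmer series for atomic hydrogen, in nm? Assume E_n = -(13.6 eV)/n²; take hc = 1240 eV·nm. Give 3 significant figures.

365 nm

The Balmer series has lower level n_f = 2; the series limit corresponds to n_i → ∞.
ΔE_max = 13.6 × 1 / 2² = 3.400 eV.
λ_min = 1240 / 3.400 = 365 nm.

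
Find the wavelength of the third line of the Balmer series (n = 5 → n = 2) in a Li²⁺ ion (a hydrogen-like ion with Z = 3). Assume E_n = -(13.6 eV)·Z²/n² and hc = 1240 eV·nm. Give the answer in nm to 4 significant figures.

The Balmer series terminates on n_f = 2; the third line has n_i = 2+3 = 5.
ΔE = 122.4 × (1/2² − 1/5²) = 25.70 eV.
λ = 1240 / 25.70 = 48.24 nm.

48.24 nm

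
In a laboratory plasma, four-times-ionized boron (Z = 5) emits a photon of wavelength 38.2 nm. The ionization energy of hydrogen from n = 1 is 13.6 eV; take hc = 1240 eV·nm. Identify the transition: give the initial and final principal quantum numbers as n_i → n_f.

The photon energy is ΔE = hc/λ = 1240 / 38.2 = 32.46 eV.
With Z = 5, ΔE = 340.0 × (1/n_f² − 1/n_i²), so 1/n_f² − 1/n_i² = 0.09547.
Trying n_f = 3 gives 1/n_i² = 0.01564, i.e. n_i ≈ 8; this pair matches.

n_i = 8, n_f = 3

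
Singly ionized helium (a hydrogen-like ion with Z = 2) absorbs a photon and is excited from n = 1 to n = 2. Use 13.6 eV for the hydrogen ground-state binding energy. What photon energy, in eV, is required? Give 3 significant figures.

The Bohr energies scale as Z², so for Z = 2: E_n = −54.40/n² eV.
E_2 = −54.40/4 = −13.60 eV and E_1 = −54.40/1 = −54.40 eV.
The photon energy is |E_2 − E_1| = 40.8 eV.

40.8 eV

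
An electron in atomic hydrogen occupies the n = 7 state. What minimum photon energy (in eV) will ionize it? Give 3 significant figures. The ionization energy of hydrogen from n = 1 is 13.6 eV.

0.278 eV

E_7 = −13.60/49 = −0.278 eV, so ionization (to E = 0) requires 0.278 eV.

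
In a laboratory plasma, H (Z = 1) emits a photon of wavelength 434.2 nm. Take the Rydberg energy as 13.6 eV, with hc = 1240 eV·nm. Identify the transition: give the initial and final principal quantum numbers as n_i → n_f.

n_i = 5, n_f = 2

The photon energy is ΔE = hc/λ = 1240 / 434.2 = 2.856 eV.
With Z = 1, ΔE = 13.60 × (1/n_f² − 1/n_i²), so 1/n_f² − 1/n_i² = 0.2100.
Trying n_f = 2 gives 1/n_i² = 0.04001, i.e. n_i ≈ 5; this pair matches.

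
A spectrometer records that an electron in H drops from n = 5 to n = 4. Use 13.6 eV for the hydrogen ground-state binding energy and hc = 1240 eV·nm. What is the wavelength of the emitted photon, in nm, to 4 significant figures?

ΔE = 13.60 × (1/4² − 1/5²) = 13.60 × 0.02250 = 0.3060 eV.
λ = hc/ΔE = 1240 / 0.3060 = 4052 nm.

4052 nm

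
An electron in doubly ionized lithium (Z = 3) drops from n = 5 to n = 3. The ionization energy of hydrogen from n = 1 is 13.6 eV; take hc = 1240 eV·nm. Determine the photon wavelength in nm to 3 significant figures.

142 nm

For Z = 3 the level energies scale as Z², so the effective Rydberg energy is 13.6 × 9 = 122.4 eV.
ΔE = 122.4 × (1/3² − 1/5²) = 122.4 × 0.07111 = 8.704 eV.
λ = hc/ΔE = 1240 / 8.704 = 142 nm.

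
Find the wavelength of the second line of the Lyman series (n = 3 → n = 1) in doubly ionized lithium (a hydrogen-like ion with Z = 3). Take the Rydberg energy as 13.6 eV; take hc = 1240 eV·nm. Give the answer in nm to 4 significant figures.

The Lyman series terminates on n_f = 1; the second line has n_i = 1+2 = 3.
ΔE = 122.4 × (1/1² − 1/3²) = 108.8 eV.
λ = 1240 / 108.8 = 11.40 nm.

11.40 nm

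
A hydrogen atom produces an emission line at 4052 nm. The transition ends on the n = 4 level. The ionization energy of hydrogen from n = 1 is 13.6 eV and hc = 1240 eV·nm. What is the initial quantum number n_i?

n_i = 5

The photon energy is ΔE = hc/λ = 1240 / 4052 = 0.3060 eV.
With Z = 1, ΔE = 13.60 × (1/n_f² − 1/n_i²), so 1/n_f² − 1/n_i² = 0.02250.
With n_f = 4: 1/n_i² = 1/16 − 0.02250 = 0.04000, so n_i ≈ 5.00.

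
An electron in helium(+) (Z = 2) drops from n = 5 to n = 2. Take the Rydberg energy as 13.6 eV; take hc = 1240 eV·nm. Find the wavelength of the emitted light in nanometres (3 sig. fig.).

For Z = 2 the level energies scale as Z², so the effective Rydberg energy is 13.6 × 4 = 54.40 eV.
ΔE = 54.40 × (1/2² − 1/5²) = 54.40 × 0.2100 = 11.42 eV.
λ = hc/ΔE = 1240 / 11.42 = 109 nm.

109 nm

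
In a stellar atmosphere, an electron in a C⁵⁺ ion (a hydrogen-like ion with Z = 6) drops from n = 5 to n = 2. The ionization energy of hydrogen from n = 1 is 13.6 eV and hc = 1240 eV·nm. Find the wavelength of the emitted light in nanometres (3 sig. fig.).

For Z = 6 the level energies scale as Z², so the effective Rydberg energy is 13.6 × 36 = 489.6 eV.
ΔE = 489.6 × (1/2² − 1/5²) = 489.6 × 0.2100 = 102.8 eV.
λ = hc/ΔE = 1240 / 102.8 = 12.1 nm.

12.1 nm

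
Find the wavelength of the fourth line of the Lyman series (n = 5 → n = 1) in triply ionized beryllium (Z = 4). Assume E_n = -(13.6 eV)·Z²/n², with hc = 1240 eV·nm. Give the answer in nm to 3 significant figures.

5.94 nm

The Lyman series terminates on n_f = 1; the fourth line has n_i = 1+4 = 5.
ΔE = 217.6 × (1/1² − 1/5²) = 208.9 eV.
λ = 1240 / 208.9 = 5.94 nm.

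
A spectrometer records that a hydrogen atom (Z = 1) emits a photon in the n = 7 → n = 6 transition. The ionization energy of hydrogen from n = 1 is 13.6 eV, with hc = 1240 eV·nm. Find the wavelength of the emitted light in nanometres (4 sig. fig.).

12370 nm

ΔE = 13.60 × (1/6² − 1/7²) = 13.60 × 0.007370 = 0.1002 eV.
λ = hc/ΔE = 1240 / 0.1002 = 12370 nm.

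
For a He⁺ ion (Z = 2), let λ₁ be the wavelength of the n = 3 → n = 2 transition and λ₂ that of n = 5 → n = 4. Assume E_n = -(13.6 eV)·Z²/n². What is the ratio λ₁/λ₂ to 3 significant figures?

0.162

λ ∝ 1/ΔE ∝ 1/(1/n_f² − 1/n_i²), and the Z² and hc factors cancel in the ratio.
λ₁/λ₂ = (1/4² − 1/5²)/(1/2² − 1/3²) = 0.02250/0.1389 = 0.162.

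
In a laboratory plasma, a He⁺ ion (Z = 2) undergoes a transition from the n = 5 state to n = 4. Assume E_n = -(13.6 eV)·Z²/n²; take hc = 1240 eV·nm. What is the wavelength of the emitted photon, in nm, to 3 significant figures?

For Z = 2 the level energies scale as Z², so the effective Rydberg energy is 13.6 × 4 = 54.40 eV.
ΔE = 54.40 × (1/4² − 1/5²) = 54.40 × 0.02250 = 1.224 eV.
λ = hc/ΔE = 1240 / 1.224 = 1010 nm.

1010 nm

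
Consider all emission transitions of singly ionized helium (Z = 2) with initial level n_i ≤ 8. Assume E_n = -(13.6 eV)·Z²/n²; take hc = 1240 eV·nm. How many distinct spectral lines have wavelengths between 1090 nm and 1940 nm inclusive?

3

Enumerate all n_i → n_f pairs with 1 ≤ n_f < n_i ≤ 8 and compute λ = 1240 / [13.6·4·(1/n_f² − 1/n_i²)].
Lines falling in [1090, 1940] nm: 7→5 (1163 nm), 6→5 (1865 nm), 8→6 (1876 nm).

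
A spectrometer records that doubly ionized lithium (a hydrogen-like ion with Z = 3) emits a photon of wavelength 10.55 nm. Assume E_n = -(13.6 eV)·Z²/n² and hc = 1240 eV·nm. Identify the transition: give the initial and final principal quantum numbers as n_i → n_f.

n_i = 5, n_f = 1

The photon energy is ΔE = hc/λ = 1240 / 10.55 = 117.5 eV.
With Z = 3, ΔE = 122.4 × (1/n_f² − 1/n_i²), so 1/n_f² − 1/n_i² = 0.9603.
Trying n_f = 1 gives 1/n_i² = 0.03974, i.e. n_i ≈ 5; this pair matches.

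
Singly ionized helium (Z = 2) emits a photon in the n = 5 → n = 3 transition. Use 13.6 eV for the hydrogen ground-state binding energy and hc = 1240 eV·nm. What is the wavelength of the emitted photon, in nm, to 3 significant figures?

321 nm

For Z = 2 the level energies scale as Z², so the effective Rydberg energy is 13.6 × 4 = 54.40 eV.
ΔE = 54.40 × (1/3² − 1/5²) = 54.40 × 0.07111 = 3.868 eV.
λ = hc/ΔE = 1240 / 3.868 = 321 nm.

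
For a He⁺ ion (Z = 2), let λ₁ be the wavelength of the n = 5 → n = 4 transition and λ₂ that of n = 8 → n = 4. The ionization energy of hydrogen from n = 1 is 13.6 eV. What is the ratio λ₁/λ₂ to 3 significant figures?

λ ∝ 1/ΔE ∝ 1/(1/n_f² − 1/n_i²), and the Z² and hc factors cancel in the ratio.
λ₁/λ₂ = (1/4² − 1/8²)/(1/4² − 1/5²) = 0.04688/0.02250 = 2.08.

2.08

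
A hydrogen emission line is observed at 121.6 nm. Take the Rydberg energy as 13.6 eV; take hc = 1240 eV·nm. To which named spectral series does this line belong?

Lyman

ΔE = 1240/121.6 = 10.20 eV.
This matches 13.6 × (1/1² − 1/2²), so n_f = 1: the Lyman series.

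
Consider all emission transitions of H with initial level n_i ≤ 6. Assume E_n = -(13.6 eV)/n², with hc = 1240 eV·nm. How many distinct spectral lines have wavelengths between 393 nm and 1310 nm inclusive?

Enumerate all n_i → n_f pairs with 1 ≤ n_f < n_i ≤ 6 and compute λ = 1240 / [13.6·1·(1/n_f² − 1/n_i²)].
Lines falling in [393, 1310] nm: 6→2 (410.3 nm), 5→2 (434.2 nm), 4→2 (486.3 nm), 3→2 (656.5 nm), 6→3 (1094 nm), 5→3 (1282 nm).

6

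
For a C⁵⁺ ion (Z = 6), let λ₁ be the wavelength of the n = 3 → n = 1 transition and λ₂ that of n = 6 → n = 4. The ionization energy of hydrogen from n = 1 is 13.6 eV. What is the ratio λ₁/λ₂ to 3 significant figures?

0.0391

λ ∝ 1/ΔE ∝ 1/(1/n_f² − 1/n_i²), and the Z² and hc factors cancel in the ratio.
λ₁/λ₂ = (1/4² − 1/6²)/(1/1² − 1/3²) = 0.03472/0.8889 = 0.0391.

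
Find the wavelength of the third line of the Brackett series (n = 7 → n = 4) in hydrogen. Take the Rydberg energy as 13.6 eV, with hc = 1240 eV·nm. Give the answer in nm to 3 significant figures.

The Brackett series terminates on n_f = 4; the third line has n_i = 4+3 = 7.
ΔE = 13.60 × (1/4² − 1/7²) = 0.5724 eV.
λ = 1240 / 0.5724 = 2170 nm.

2170 nm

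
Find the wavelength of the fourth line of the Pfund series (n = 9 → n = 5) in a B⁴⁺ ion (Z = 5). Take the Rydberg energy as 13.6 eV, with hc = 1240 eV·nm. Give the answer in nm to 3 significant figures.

132 nm

The Pfund series terminates on n_f = 5; the fourth line has n_i = 5+4 = 9.
ΔE = 340.0 × (1/5² − 1/9²) = 9.402 eV.
λ = 1240 / 9.402 = 132 nm.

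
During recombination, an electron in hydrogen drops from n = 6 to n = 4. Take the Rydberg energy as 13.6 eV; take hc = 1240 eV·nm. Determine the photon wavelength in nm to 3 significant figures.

2630 nm

ΔE = 13.60 × (1/4² − 1/6²) = 13.60 × 0.03472 = 0.4722 eV.
λ = hc/ΔE = 1240 / 0.4722 = 2630 nm.
This line belongs to the Brackett series.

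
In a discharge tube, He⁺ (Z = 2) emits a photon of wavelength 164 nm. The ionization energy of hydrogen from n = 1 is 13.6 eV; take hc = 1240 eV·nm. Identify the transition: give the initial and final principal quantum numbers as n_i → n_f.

The photon energy is ΔE = hc/λ = 1240 / 164 = 7.561 eV.
With Z = 2, ΔE = 54.40 × (1/n_f² − 1/n_i²), so 1/n_f² − 1/n_i² = 0.1390.
Trying n_f = 2 gives 1/n_i² = 0.1110, i.e. n_i ≈ 3; this pair matches.

n_i = 3, n_f = 2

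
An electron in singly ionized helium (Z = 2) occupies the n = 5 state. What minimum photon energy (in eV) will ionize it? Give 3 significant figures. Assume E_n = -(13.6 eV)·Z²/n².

E_n = −13.6 Z²/n² = −54.40/n² eV for Z = 2.
E_5 = −54.40/25 = −2.18 eV, so ionization (to E = 0) requires 2.18 eV.

2.18 eV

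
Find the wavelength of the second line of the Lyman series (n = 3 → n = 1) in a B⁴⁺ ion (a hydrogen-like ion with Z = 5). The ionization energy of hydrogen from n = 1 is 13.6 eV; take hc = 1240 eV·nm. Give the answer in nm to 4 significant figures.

The Lyman series terminates on n_f = 1; the second line has n_i = 1+2 = 3.
ΔE = 340.0 × (1/1² − 1/3²) = 302.2 eV.
λ = 1240 / 302.2 = 4.103 nm.

4.103 nm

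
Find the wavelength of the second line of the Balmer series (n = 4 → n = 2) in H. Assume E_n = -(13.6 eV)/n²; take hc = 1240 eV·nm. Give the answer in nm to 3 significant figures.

The Balmer series terminates on n_f = 2; the second line has n_i = 2+2 = 4.
ΔE = 13.60 × (1/2² − 1/4²) = 2.550 eV.
λ = 1240 / 2.550 = 486 nm.

486 nm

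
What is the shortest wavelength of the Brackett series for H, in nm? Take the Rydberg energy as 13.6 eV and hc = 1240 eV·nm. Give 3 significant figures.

The Brackett series has lower level n_f = 4; the series limit corresponds to n_i → ∞.
ΔE_max = 13.6 × 1 / 4² = 0.8500 eV.
λ_min = 1240 / 0.8500 = 1460 nm.

1460 nm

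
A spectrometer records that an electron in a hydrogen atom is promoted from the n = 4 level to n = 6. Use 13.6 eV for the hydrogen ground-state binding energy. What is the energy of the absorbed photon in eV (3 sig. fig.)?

0.472 eV

E_6 = −13.60/36 = −0.3778 eV and E_4 = −13.60/16 = −0.8500 eV.
The photon energy is |E_6 − E_4| = 0.472 eV.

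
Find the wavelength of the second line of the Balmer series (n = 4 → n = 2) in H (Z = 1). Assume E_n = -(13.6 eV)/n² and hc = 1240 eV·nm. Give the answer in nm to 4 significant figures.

The Balmer series terminates on n_f = 2; the second line has n_i = 2+2 = 4.
ΔE = 13.60 × (1/2² − 1/4²) = 2.550 eV.
λ = 1240 / 2.550 = 486.3 nm.

486.3 nm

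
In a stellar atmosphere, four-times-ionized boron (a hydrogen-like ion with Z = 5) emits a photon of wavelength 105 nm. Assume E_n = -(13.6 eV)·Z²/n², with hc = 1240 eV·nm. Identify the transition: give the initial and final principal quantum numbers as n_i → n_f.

The photon energy is ΔE = hc/λ = 1240 / 105 = 11.81 eV.
With Z = 5, ΔE = 340.0 × (1/n_f² − 1/n_i²), so 1/n_f² − 1/n_i² = 0.03473.
Trying n_f = 4 gives 1/n_i² = 0.02777, i.e. n_i ≈ 6; this pair matches.

n_i = 6, n_f = 4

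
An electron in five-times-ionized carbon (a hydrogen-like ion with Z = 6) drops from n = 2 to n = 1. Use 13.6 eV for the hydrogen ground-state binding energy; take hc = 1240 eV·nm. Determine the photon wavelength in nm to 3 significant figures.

For Z = 6 the level energies scale as Z², so the effective Rydberg energy is 13.6 × 36 = 489.6 eV.
ΔE = 489.6 × (1/1² − 1/2²) = 489.6 × 0.7500 = 367.2 eV.
λ = hc/ΔE = 1240 / 367.2 = 3.38 nm.

3.38 nm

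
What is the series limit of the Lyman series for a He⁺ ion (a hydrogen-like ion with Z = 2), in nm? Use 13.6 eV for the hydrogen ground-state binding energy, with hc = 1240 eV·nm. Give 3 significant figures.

22.8 nm

The Lyman series has lower level n_f = 1; the series limit corresponds to n_i → ∞.
ΔE_max = 13.6 × 4 / 1² = 54.40 eV.
λ_min = 1240 / 54.40 = 22.8 nm.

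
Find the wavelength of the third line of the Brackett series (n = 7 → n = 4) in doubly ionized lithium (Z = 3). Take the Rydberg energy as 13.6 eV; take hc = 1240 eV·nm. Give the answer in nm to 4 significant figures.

The Brackett series terminates on n_f = 4; the third line has n_i = 4+3 = 7.
ΔE = 122.4 × (1/4² − 1/7²) = 5.152 eV.
λ = 1240 / 5.152 = 240.7 nm.

240.7 nm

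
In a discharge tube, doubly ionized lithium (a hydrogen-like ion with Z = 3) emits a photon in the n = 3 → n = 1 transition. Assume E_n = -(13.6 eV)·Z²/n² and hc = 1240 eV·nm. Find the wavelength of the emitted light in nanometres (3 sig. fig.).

For Z = 3 the level energies scale as Z², so the effective Rydberg energy is 13.6 × 9 = 122.4 eV.
ΔE = 122.4 × (1/1² − 1/3²) = 122.4 × 0.8889 = 108.8 eV.
λ = hc/ΔE = 1240 / 108.8 = 11.4 nm.

11.4 nm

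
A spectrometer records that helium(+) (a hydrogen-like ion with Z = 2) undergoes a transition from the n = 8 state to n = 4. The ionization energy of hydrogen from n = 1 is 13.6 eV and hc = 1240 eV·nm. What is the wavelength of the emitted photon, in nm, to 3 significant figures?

For Z = 2 the level energies scale as Z², so the effective Rydberg energy is 13.6 × 4 = 54.40 eV.
ΔE = 54.40 × (1/4² − 1/8²) = 54.40 × 0.04688 = 2.550 eV.
λ = hc/ΔE = 1240 / 2.550 = 486 nm.

486 nm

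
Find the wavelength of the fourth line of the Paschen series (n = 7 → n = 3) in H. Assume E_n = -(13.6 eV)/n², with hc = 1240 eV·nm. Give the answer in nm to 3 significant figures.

The Paschen series terminates on n_f = 3; the fourth line has n_i = 3+4 = 7.
ΔE = 13.60 × (1/3² − 1/7²) = 1.234 eV.
λ = 1240 / 1.234 = 1010 nm.

1010 nm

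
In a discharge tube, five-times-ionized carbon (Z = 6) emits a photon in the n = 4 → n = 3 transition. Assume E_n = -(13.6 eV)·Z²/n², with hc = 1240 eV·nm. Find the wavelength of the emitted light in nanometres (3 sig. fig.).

52.1 nm

For Z = 6 the level energies scale as Z², so the effective Rydberg energy is 13.6 × 36 = 489.6 eV.
ΔE = 489.6 × (1/3² − 1/4²) = 489.6 × 0.04861 = 23.80 eV.
λ = hc/ΔE = 1240 / 23.80 = 52.1 nm.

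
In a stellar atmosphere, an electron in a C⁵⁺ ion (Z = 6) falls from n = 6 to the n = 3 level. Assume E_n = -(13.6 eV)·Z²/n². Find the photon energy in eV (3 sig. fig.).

The Bohr energies scale as Z², so for Z = 6: E_n = −489.6/n² eV.
E_6 = −489.6/36 = −13.60 eV and E_3 = −489.6/9 = −54.40 eV.
The photon energy is |E_6 − E_3| = 40.8 eV.

40.8 eV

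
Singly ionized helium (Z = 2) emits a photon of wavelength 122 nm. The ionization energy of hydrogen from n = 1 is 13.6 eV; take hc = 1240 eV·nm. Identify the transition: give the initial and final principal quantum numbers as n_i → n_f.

n_i = 4, n_f = 2

The photon energy is ΔE = hc/λ = 1240 / 122 = 10.16 eV.
With Z = 2, ΔE = 54.40 × (1/n_f² − 1/n_i²), so 1/n_f² − 1/n_i² = 0.1868.
Trying n_f = 2 gives 1/n_i² = 0.06316, i.e. n_i ≈ 4; this pair matches.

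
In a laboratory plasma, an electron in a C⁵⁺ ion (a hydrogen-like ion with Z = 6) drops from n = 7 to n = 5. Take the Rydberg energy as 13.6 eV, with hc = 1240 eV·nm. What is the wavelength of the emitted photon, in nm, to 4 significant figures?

For Z = 6 the level energies scale as Z², so the effective Rydberg energy is 13.6 × 36 = 489.6 eV.
ΔE = 489.6 × (1/5² − 1/7²) = 489.6 × 0.01959 = 9.592 eV.
λ = hc/ΔE = 1240 / 9.592 = 129.3 nm.

129.3 nm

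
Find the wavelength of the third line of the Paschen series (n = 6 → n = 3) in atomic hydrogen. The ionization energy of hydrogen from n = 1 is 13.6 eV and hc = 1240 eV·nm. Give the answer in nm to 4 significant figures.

The Paschen series terminates on n_f = 3; the third line has n_i = 3+3 = 6.
ΔE = 13.60 × (1/3² − 1/6²) = 1.133 eV.
λ = 1240 / 1.133 = 1094 nm.

1094 nm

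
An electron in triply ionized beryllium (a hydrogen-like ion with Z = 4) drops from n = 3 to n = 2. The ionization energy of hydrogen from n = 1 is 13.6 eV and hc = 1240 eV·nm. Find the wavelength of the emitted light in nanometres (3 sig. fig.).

For Z = 4 the level energies scale as Z², so the effective Rydberg energy is 13.6 × 16 = 217.6 eV.
ΔE = 217.6 × (1/2² − 1/3²) = 217.6 × 0.1389 = 30.22 eV.
λ = hc/ΔE = 1240 / 30.22 = 41.0 nm.

41.0 nm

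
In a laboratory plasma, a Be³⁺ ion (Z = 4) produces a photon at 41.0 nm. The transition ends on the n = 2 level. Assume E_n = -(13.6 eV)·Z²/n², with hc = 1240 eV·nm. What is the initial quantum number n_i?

n_i = 3

The photon energy is ΔE = hc/λ = 1240 / 41.0 = 30.24 eV.
With Z = 4, ΔE = 217.6 × (1/n_f² − 1/n_i²), so 1/n_f² − 1/n_i² = 0.1390.
With n_f = 2: 1/n_i² = 1/4 − 0.1390 = 0.1110, so n_i ≈ 3.00.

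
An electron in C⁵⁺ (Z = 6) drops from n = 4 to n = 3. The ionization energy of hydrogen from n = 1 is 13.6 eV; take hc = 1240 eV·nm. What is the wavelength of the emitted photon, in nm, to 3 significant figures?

52.1 nm

For Z = 6 the level energies scale as Z², so the effective Rydberg energy is 13.6 × 36 = 489.6 eV.
ΔE = 489.6 × (1/3² − 1/4²) = 489.6 × 0.04861 = 23.80 eV.
λ = hc/ΔE = 1240 / 23.80 = 52.1 nm.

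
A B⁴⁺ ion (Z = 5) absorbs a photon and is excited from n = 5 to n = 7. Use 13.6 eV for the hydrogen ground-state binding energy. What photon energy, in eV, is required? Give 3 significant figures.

6.66 eV

The Bohr energies scale as Z², so for Z = 5: E_n = −340.0/n² eV.
E_7 = −340.0/49 = −6.939 eV and E_5 = −340.0/25 = −13.60 eV.
The photon energy is |E_7 − E_5| = 6.66 eV.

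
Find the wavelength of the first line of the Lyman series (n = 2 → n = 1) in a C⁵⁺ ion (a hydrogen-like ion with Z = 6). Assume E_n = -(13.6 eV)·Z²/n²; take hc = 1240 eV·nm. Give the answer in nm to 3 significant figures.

The Lyman series terminates on n_f = 1; the first line has n_i = 1+1 = 2.
ΔE = 489.6 × (1/1² − 1/2²) = 367.2 eV.
λ = 1240 / 367.2 = 3.38 nm.

3.38 nm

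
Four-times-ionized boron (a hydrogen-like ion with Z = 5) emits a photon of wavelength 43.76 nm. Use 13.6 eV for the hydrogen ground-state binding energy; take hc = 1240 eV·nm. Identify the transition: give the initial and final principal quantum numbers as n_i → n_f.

The photon energy is ΔE = hc/λ = 1240 / 43.76 = 28.34 eV.
With Z = 5, ΔE = 340.0 × (1/n_f² − 1/n_i²), so 1/n_f² − 1/n_i² = 0.08334.
Trying n_f = 3 gives 1/n_i² = 0.02777, i.e. n_i ≈ 6; this pair matches.

n_i = 6, n_f = 3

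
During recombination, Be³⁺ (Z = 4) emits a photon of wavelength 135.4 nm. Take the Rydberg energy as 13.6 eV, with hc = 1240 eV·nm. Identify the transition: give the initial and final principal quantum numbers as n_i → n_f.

The photon energy is ΔE = hc/λ = 1240 / 135.4 = 9.158 eV.
With Z = 4, ΔE = 217.6 × (1/n_f² − 1/n_i²), so 1/n_f² − 1/n_i² = 0.04209.
Trying n_f = 4 gives 1/n_i² = 0.02041, i.e. n_i ≈ 7; this pair matches.

n_i = 7, n_f = 4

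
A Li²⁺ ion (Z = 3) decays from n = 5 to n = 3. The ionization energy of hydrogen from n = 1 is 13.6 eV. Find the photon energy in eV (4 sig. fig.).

The Bohr energies scale as Z², so for Z = 3: E_n = −122.4/n² eV.
E_5 = −122.4/25 = −4.896 eV and E_3 = −122.4/9 = −13.60 eV.
The photon energy is |E_5 − E_3| = 8.704 eV.

8.704 eV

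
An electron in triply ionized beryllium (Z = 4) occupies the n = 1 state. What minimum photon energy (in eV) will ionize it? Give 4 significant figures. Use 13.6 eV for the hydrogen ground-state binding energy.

E_n = −13.6 Z²/n² = −217.6/n² eV for Z = 4.
E_1 = −217.6/1 = −217.6 eV, so ionization (to E = 0) requires 217.6 eV.

217.6 eV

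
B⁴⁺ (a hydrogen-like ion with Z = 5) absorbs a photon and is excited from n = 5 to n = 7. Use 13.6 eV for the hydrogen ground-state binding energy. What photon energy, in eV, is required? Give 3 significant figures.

6.66 eV

The Bohr energies scale as Z², so for Z = 5: E_n = −340.0/n² eV.
E_7 = −340.0/49 = −6.939 eV and E_5 = −340.0/25 = −13.60 eV.
The photon energy is |E_7 − E_5| = 6.66 eV.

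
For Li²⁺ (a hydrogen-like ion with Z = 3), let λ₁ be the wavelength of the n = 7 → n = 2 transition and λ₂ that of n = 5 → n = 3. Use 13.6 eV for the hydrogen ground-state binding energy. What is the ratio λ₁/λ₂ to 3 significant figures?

0.310

λ ∝ 1/ΔE ∝ 1/(1/n_f² − 1/n_i²), and the Z² and hc factors cancel in the ratio.
λ₁/λ₂ = (1/3² − 1/5²)/(1/2² − 1/7²) = 0.07111/0.2296 = 0.310.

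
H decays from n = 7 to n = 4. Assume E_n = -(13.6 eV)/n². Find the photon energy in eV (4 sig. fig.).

0.5724 eV

E_7 = −13.60/49 = −0.2776 eV and E_4 = −13.60/16 = −0.8500 eV.
The photon energy is |E_7 − E_4| = 0.5724 eV.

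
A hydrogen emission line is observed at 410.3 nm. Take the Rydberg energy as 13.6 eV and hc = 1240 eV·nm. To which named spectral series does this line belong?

ΔE = 1240/410.3 = 3.022 eV.
This matches 13.6 × (1/2² − 1/6²), so n_f = 2: the Balmer series.

Balmer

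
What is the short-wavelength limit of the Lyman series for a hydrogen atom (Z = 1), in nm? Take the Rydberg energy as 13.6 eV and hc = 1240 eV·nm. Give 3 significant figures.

The Lyman series has lower level n_f = 1; the series limit corresponds to n_i → ∞.
ΔE_max = 13.6 × 1 / 1² = 13.60 eV.
λ_min = 1240 / 13.60 = 91.2 nm.

91.2 nm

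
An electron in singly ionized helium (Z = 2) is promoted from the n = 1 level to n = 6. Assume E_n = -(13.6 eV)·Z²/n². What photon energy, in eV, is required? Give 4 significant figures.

52.89 eV

The Bohr energies scale as Z², so for Z = 2: E_n = −54.40/n² eV.
E_6 = −54.40/36 = −1.511 eV and E_1 = −54.40/1 = −54.40 eV.
The photon energy is |E_6 − E_1| = 52.89 eV.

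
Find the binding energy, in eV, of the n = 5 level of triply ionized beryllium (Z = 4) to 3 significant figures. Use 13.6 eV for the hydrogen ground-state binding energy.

E_n = −13.6 Z²/n² = −217.6/n² eV for Z = 4.
E_5 = −217.6/25 = −8.70 eV, so ionization (to E = 0) requires 8.70 eV.

8.70 eV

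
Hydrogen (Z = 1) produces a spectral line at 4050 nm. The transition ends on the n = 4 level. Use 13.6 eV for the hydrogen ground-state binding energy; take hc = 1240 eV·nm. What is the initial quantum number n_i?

n_i = 5

The photon energy is ΔE = hc/λ = 1240 / 4050 = 0.3062 eV.
With Z = 1, ΔE = 13.60 × (1/n_f² − 1/n_i²), so 1/n_f² − 1/n_i² = 0.02251.
With n_f = 4: 1/n_i² = 1/16 − 0.02251 = 0.03999, so n_i ≈ 5.00.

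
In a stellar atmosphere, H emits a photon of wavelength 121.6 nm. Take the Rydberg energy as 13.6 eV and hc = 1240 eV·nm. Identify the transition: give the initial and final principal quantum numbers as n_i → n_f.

n_i = 2, n_f = 1

The photon energy is ΔE = hc/λ = 1240 / 121.6 = 10.20 eV.
With Z = 1, ΔE = 13.60 × (1/n_f² − 1/n_i²), so 1/n_f² − 1/n_i² = 0.7498.
Trying n_f = 1 gives 1/n_i² = 0.2502, i.e. n_i ≈ 2; this pair matches.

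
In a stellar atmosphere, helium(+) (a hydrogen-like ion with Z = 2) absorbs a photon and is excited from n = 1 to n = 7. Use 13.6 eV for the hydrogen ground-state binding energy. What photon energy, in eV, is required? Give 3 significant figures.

53.3 eV

The Bohr energies scale as Z², so for Z = 2: E_n = −54.40/n² eV.
E_7 = −54.40/49 = −1.110 eV and E_1 = −54.40/1 = −54.40 eV.
The photon energy is |E_7 − E_1| = 53.3 eV.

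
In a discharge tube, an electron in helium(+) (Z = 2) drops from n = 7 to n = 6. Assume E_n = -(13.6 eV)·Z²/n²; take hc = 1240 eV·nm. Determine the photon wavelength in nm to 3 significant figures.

For Z = 2 the level energies scale as Z², so the effective Rydberg energy is 13.6 × 4 = 54.40 eV.
ΔE = 54.40 × (1/6² − 1/7²) = 54.40 × 0.007370 = 0.4009 eV.
λ = hc/ΔE = 1240 / 0.4009 = 3090 nm.

3090 nm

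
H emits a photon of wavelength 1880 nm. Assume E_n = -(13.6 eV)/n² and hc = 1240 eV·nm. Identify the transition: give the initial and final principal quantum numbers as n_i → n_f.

n_i = 4, n_f = 3

The photon energy is ΔE = hc/λ = 1240 / 1880 = 0.6596 eV.
With Z = 1, ΔE = 13.60 × (1/n_f² − 1/n_i²), so 1/n_f² − 1/n_i² = 0.04850.
Trying n_f = 3 gives 1/n_i² = 0.06261, i.e. n_i ≈ 4; this pair matches.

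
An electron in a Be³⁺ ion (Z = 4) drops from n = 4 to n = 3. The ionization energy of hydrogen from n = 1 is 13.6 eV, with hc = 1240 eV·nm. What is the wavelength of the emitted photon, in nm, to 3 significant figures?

For Z = 4 the level energies scale as Z², so the effective Rydberg energy is 13.6 × 16 = 217.6 eV.
ΔE = 217.6 × (1/3² − 1/4²) = 217.6 × 0.04861 = 10.58 eV.
λ = hc/ΔE = 1240 / 10.58 = 117 nm.

117 nm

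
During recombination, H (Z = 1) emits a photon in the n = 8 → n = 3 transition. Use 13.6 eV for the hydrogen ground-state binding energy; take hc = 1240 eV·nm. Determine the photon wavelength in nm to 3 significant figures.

955 nm

ΔE = 13.60 × (1/3² − 1/8²) = 13.60 × 0.09549 = 1.299 eV.
λ = hc/ΔE = 1240 / 1.299 = 955 nm.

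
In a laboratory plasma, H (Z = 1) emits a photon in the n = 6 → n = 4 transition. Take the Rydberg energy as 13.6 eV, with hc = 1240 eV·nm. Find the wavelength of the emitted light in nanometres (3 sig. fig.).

ΔE = 13.60 × (1/4² − 1/6²) = 13.60 × 0.03472 = 0.4722 eV.
λ = hc/ΔE = 1240 / 0.4722 = 2630 nm.
This line belongs to the Brackett series.

2630 nm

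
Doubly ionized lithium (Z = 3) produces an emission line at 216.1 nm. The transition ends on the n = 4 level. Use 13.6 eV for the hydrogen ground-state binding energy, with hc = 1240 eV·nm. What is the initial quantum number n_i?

n_i = 8

The photon energy is ΔE = hc/λ = 1240 / 216.1 = 5.738 eV.
With Z = 3, ΔE = 122.4 × (1/n_f² − 1/n_i²), so 1/n_f² − 1/n_i² = 0.04688.
With n_f = 4: 1/n_i² = 1/16 − 0.04688 = 0.01562, so n_i ≈ 8.00.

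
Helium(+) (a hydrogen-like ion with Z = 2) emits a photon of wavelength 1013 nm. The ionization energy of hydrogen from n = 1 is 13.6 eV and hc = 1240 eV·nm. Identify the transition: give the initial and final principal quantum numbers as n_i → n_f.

The photon energy is ΔE = hc/λ = 1240 / 1013 = 1.224 eV.
With Z = 2, ΔE = 54.40 × (1/n_f² − 1/n_i²), so 1/n_f² − 1/n_i² = 0.02250.
Trying n_f = 4 gives 1/n_i² = 0.04000, i.e. n_i ≈ 5; this pair matches.

n_i = 5, n_f = 4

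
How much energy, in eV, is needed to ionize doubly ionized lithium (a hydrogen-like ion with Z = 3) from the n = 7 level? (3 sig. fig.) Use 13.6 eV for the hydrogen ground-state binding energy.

2.50 eV

E_n = −13.6 Z²/n² = −122.4/n² eV for Z = 3.
E_7 = −122.4/49 = −2.50 eV, so ionization (to E = 0) requires 2.50 eV.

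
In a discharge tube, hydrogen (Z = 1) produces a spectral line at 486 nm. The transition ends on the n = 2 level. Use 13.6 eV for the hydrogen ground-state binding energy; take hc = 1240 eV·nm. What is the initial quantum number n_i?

n_i = 4

The photon energy is ΔE = hc/λ = 1240 / 486 = 2.551 eV.
With Z = 1, ΔE = 13.60 × (1/n_f² − 1/n_i²), so 1/n_f² − 1/n_i² = 0.1876.
With n_f = 2: 1/n_i² = 1/4 − 0.1876 = 0.06239, so n_i ≈ 4.00.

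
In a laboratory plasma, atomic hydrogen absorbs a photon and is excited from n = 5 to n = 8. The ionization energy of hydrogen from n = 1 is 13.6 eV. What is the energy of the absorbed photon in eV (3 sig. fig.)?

0.332 eV

E_8 = −13.60/64 = −0.2125 eV and E_5 = −13.60/25 = −0.5440 eV.
The photon energy is |E_8 − E_5| = 0.332 eV.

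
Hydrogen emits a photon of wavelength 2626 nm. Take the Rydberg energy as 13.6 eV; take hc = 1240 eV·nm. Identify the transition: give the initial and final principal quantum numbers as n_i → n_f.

n_i = 6, n_f = 4

The photon energy is ΔE = hc/λ = 1240 / 2626 = 0.4722 eV.
With Z = 1, ΔE = 13.60 × (1/n_f² − 1/n_i²), so 1/n_f² − 1/n_i² = 0.03472.
Trying n_f = 4 gives 1/n_i² = 0.02778, i.e. n_i ≈ 6; this pair matches.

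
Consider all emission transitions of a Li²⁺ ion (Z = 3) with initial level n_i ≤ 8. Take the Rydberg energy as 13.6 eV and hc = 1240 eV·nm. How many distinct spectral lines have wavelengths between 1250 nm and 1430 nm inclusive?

Enumerate all n_i → n_f pairs with 1 ≤ n_f < n_i ≤ 8 and compute λ = 1240 / [13.6·9·(1/n_f² − 1/n_i²)].
Lines falling in [1250, 1430] nm: 7→6 (1375 nm).

1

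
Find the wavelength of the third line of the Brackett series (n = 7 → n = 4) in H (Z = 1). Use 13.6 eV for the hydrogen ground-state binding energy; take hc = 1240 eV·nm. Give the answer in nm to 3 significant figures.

2170 nm

The Brackett series terminates on n_f = 4; the third line has n_i = 4+3 = 7.
ΔE = 13.60 × (1/4² − 1/7²) = 0.5724 eV.
λ = 1240 / 0.5724 = 2170 nm.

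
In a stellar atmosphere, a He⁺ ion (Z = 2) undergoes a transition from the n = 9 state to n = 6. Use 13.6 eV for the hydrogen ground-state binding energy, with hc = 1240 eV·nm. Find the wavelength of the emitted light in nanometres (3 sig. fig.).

For Z = 2 the level energies scale as Z², so the effective Rydberg energy is 13.6 × 4 = 54.40 eV.
ΔE = 54.40 × (1/6² − 1/9²) = 54.40 × 0.01543 = 0.8395 eV.
λ = hc/ΔE = 1240 / 0.8395 = 1480 nm.

1480 nm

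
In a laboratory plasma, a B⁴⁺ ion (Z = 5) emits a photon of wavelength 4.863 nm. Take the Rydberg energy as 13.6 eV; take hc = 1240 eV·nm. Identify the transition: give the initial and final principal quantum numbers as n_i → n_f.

n_i = 2, n_f = 1

The photon energy is ΔE = hc/λ = 1240 / 4.863 = 255.0 eV.
With Z = 5, ΔE = 340.0 × (1/n_f² − 1/n_i²), so 1/n_f² − 1/n_i² = 0.7500.
Trying n_f = 1 gives 1/n_i² = 0.2500, i.e. n_i ≈ 2; this pair matches.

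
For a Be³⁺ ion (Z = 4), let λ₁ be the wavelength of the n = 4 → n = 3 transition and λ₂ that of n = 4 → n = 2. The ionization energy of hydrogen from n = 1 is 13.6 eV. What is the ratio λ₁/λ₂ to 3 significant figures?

3.86

λ ∝ 1/ΔE ∝ 1/(1/n_f² − 1/n_i²), and the Z² and hc factors cancel in the ratio.
λ₁/λ₂ = (1/2² − 1/4²)/(1/3² − 1/4²) = 0.1875/0.04861 = 3.86.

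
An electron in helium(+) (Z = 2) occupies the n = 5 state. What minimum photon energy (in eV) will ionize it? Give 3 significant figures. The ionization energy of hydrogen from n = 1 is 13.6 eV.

E_n = −13.6 Z²/n² = −54.40/n² eV for Z = 2.
E_5 = −54.40/25 = −2.18 eV, so ionization (to E = 0) requires 2.18 eV.

2.18 eV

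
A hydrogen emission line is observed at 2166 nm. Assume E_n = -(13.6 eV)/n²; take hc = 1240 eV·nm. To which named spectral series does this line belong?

ΔE = 1240/2166 = 0.5725 eV.
This matches 13.6 × (1/4² − 1/7²), so n_f = 4: the Brackett series.

Brackett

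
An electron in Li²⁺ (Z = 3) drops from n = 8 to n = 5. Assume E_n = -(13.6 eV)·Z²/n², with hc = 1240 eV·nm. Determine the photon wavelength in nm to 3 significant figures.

416 nm

For Z = 3 the level energies scale as Z², so the effective Rydberg energy is 13.6 × 9 = 122.4 eV.
ΔE = 122.4 × (1/5² − 1/8²) = 122.4 × 0.02438 = 2.984 eV.
λ = hc/ΔE = 1240 / 2.984 = 416 nm.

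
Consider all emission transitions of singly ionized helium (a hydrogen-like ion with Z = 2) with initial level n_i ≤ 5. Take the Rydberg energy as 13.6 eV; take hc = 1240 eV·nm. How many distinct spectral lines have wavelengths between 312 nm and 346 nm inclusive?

1

Enumerate all n_i → n_f pairs with 1 ≤ n_f < n_i ≤ 5 and compute λ = 1240 / [13.6·4·(1/n_f² − 1/n_i²)].
Lines falling in [312, 346] nm: 5→3 (320.5 nm).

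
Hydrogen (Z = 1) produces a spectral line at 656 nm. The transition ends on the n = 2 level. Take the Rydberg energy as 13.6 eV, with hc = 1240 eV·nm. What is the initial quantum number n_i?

The photon energy is ΔE = hc/λ = 1240 / 656 = 1.890 eV.
With Z = 1, ΔE = 13.60 × (1/n_f² − 1/n_i²), so 1/n_f² − 1/n_i² = 0.1390.
With n_f = 2: 1/n_i² = 1/4 − 0.1390 = 0.1110, so n_i ≈ 3.00.

n_i = 3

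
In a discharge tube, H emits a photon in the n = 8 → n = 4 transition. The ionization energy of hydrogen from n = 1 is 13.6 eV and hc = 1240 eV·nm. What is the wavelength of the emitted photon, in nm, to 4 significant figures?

ΔE = 13.60 × (1/4² − 1/8²) = 13.60 × 0.04688 = 0.6375 eV.
λ = hc/ΔE = 1240 / 0.6375 = 1945 nm.
This line belongs to the Brackett series.

1945 nm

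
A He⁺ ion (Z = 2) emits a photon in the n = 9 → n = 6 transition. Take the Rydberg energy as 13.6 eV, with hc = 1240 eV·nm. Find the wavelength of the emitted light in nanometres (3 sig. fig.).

For Z = 2 the level energies scale as Z², so the effective Rydberg energy is 13.6 × 4 = 54.40 eV.
ΔE = 54.40 × (1/6² − 1/9²) = 54.40 × 0.01543 = 0.8395 eV.
λ = hc/ΔE = 1240 / 0.8395 = 1480 nm.

1480 nm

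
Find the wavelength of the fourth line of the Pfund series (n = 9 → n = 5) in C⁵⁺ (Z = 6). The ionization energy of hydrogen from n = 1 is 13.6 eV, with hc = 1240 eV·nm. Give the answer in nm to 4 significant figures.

91.58 nm

The Pfund series terminates on n_f = 5; the fourth line has n_i = 5+4 = 9.
ΔE = 489.6 × (1/5² − 1/9²) = 13.54 eV.
λ = 1240 / 13.54 = 91.58 nm.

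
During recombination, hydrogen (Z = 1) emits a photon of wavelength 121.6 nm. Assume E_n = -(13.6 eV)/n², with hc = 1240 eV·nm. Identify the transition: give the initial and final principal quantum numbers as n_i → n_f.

The photon energy is ΔE = hc/λ = 1240 / 121.6 = 10.20 eV.
With Z = 1, ΔE = 13.60 × (1/n_f² − 1/n_i²), so 1/n_f² − 1/n_i² = 0.7498.
Trying n_f = 1 gives 1/n_i² = 0.2502, i.e. n_i ≈ 2; this pair matches.

n_i = 2, n_f = 1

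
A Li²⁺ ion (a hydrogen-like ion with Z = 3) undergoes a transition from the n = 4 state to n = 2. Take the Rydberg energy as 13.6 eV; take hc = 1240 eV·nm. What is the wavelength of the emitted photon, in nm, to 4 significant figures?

54.03 nm

For Z = 3 the level energies scale as Z², so the effective Rydberg energy is 13.6 × 9 = 122.4 eV.
ΔE = 122.4 × (1/2² − 1/4²) = 122.4 × 0.1875 = 22.95 eV.
λ = hc/ΔE = 1240 / 22.95 = 54.03 nm.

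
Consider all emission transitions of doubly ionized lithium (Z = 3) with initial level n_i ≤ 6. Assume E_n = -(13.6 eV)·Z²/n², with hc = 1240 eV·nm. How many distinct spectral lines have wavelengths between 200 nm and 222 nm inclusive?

1

Enumerate all n_i → n_f pairs with 1 ≤ n_f < n_i ≤ 6 and compute λ = 1240 / [13.6·9·(1/n_f² − 1/n_i²)].
Lines falling in [200, 222] nm: 4→3 (208.4 nm).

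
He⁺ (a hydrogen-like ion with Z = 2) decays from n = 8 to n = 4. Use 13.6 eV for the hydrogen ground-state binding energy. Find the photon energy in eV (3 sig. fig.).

2.55 eV

The Bohr energies scale as Z², so for Z = 2: E_n = −54.40/n² eV.
E_8 = −54.40/64 = −0.8500 eV and E_4 = −54.40/16 = −3.400 eV.
The photon energy is |E_8 − E_4| = 2.55 eV.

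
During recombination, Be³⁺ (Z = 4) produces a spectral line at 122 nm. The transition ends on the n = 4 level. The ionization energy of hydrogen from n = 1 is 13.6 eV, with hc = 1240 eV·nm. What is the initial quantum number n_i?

The photon energy is ΔE = hc/λ = 1240 / 122 = 10.16 eV.
With Z = 4, ΔE = 217.6 × (1/n_f² − 1/n_i²), so 1/n_f² − 1/n_i² = 0.04671.
With n_f = 4: 1/n_i² = 1/16 − 0.04671 = 0.01579, so n_i ≈ 7.96.

n_i = 8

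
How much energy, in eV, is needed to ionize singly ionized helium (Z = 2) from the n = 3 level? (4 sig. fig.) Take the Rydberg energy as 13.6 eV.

6.044 eV

E_n = −13.6 Z²/n² = −54.40/n² eV for Z = 2.
E_3 = −54.40/9 = −6.044 eV, so ionization (to E = 0) requires 6.044 eV.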